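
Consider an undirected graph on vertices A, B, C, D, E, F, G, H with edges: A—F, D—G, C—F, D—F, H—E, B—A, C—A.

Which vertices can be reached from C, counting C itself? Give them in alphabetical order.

A, B, C, D, F, G

Start at C.
Its neighbours: A, F.
Then their neighbours: B, D.
Then next layer: G.
Nothing further is reachable.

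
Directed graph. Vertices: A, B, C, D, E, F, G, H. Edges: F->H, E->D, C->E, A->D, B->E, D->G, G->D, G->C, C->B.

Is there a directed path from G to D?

Yes

Explore from G.
Distance 1: reach C, D.
Found D.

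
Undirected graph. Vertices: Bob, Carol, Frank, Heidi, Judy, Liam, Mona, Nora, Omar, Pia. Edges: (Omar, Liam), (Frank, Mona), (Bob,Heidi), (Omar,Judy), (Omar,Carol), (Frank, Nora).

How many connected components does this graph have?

4

From Bob: component {Bob, Heidi}.
From Carol: component {Carol, Judy, Liam, Omar}.
From Frank: component {Frank, Mona, Nora}.
From Pia: component {Pia}.
That's 4 components.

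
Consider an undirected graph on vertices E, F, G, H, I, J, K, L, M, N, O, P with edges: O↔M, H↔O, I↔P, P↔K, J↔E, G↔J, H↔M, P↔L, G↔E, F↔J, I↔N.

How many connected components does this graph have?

From E: component {E, F, G, J}.
From H: component {H, M, O}.
From I: component {I, K, L, N, P}.
That's 3 components.

3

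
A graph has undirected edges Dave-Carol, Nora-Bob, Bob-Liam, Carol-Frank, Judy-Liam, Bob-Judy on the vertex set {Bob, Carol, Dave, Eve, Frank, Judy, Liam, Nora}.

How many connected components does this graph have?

From Bob: component {Bob, Judy, Liam, Nora}.
From Carol: component {Carol, Dave, Frank}.
From Eve: component {Eve}.
That's 3 components.

3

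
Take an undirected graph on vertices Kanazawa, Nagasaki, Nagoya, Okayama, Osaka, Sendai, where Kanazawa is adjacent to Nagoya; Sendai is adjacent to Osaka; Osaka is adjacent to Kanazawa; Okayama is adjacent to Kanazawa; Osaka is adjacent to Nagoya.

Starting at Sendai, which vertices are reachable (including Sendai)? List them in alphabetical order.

Kanazawa, Nagoya, Okayama, Osaka, Sendai

Start at Sendai.
Its neighbours: Osaka.
Then their neighbours: Kanazawa, Nagoya.
Then next layer: Okayama.
Nothing further is reachable.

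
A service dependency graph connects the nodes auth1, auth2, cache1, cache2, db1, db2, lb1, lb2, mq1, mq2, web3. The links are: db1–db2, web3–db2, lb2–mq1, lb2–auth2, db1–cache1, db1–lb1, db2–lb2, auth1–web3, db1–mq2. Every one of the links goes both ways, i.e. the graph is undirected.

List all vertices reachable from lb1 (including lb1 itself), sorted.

auth1, auth2, cache1, db1, db2, lb1, lb2, mq1, mq2, web3

Start at lb1.
Its neighbours: db1.
Then their neighbours: cache1, db2, mq2.
Then next layer: lb2, web3.
Then next layer: auth1, auth2, mq1.
Nothing further is reachable.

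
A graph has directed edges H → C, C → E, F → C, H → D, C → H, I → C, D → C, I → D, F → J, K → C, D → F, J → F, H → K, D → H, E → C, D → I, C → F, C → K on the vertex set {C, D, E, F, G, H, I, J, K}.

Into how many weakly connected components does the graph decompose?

From C: component {C, D, E, F, H, I, J, K}.
From G: component {G}.
That's 2 components.

2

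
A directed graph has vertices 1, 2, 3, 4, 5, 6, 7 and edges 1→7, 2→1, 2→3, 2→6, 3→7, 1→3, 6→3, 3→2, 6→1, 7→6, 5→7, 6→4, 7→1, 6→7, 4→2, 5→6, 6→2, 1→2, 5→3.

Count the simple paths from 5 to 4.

5→3→2→1→7→6→4
5→3→2→6→4
5→3→7→1→2→6→4
5→3→7→6→4
5→6→4
5→7→1→2→6→4
5→7→1→3→2→6→4
5→7→6→4

8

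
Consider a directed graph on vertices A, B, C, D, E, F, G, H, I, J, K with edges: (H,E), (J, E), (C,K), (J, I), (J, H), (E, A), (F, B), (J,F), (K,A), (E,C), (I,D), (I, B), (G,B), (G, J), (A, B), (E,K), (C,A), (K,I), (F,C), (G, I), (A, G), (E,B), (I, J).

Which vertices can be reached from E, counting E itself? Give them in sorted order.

Start at E.
Its neighbours: A, B, C, K.
Then their neighbours: G, I.
Then next layer: D, J.
Then next layer: F, H.
Every vertex is now reached.

A, B, C, D, E, F, G, H, I, J, K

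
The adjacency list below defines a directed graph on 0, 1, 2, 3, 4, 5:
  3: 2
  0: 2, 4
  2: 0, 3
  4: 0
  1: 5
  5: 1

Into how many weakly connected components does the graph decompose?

2

From 0: component {0, 2, 3, 4}.
From 1: component {1, 5}.
That's 2 components.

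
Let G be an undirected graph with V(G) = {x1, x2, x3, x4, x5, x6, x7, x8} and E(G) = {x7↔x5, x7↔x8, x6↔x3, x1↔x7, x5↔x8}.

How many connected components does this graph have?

From x1: component {x1, x5, x7, x8}.
From x2: component {x2}.
From x3: component {x3, x6}.
From x4: component {x4}.
That's 4 components.

4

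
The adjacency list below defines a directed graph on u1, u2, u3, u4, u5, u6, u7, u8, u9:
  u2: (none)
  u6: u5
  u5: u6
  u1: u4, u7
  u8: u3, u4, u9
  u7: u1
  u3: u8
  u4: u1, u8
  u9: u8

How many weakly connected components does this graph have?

From u1: component {u1, u3, u4, u7, u8, u9}.
From u2: component {u2}.
From u5: component {u5, u6}.
That's 3 components.

3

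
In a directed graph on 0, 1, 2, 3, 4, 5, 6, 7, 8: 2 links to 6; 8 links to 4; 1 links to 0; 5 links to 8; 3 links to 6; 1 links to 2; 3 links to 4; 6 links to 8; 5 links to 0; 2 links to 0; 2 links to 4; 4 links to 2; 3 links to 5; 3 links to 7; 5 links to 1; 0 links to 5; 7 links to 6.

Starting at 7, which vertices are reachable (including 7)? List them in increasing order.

0, 1, 2, 4, 5, 6, 7, 8

Start at 7.
Its neighbours: 6.
Then their neighbours: 8.
Then next layer: 4.
Then next layer: 2.
Then next layer: 0.
Then next layer: 5.
Then next layer: 1.
Nothing further is reachable.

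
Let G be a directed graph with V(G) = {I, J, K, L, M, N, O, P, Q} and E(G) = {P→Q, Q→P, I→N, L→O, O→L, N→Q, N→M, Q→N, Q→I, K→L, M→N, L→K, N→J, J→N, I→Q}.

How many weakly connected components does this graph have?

From I: component {I, J, M, N, P, Q}.
From K: component {K, L, O}.
That's 2 components.

2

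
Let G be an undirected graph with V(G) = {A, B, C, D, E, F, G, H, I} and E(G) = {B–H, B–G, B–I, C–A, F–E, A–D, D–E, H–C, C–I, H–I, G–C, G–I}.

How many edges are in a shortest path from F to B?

6

Distance 0: F.
Distance 1: E.
Distance 2: D.
Distance 3: A.
Distance 4: C.
Distance 5: G, H, I.
Distance 6: B — contains B.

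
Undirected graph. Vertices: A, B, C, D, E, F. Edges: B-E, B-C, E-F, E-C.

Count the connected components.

From A: component {A}.
From B: component {B, C, E, F}.
From D: component {D}.
That's 3 components.

3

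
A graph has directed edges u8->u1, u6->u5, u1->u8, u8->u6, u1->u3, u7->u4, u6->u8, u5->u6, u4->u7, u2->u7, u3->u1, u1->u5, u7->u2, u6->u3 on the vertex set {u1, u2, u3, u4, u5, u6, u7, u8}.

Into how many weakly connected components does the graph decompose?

2

From u1: component {u1, u3, u5, u6, u8}.
From u2: component {u2, u4, u7}.
That's 2 components.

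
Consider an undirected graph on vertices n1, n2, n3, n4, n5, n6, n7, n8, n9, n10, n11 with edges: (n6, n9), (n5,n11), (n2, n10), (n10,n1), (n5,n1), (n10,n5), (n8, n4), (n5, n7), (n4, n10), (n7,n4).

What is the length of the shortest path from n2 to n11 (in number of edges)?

Distance 0: n2.
Distance 1: n10.
Distance 2: n1, n4, n5.
Distance 3: n7, n8, n11 — contains n11.

3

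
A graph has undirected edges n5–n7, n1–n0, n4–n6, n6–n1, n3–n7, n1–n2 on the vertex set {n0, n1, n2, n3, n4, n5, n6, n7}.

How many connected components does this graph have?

From n0: component {n0, n1, n2, n4, n6}.
From n3: component {n3, n5, n7}.
That's 2 components.

2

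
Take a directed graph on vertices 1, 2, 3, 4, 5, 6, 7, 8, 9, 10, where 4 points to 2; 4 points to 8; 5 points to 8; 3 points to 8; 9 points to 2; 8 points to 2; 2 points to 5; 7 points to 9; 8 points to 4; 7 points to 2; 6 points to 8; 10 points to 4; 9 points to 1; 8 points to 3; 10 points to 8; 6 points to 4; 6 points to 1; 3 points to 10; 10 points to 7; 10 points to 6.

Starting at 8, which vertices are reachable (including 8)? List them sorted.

Start at 8.
Its neighbours: 2, 3, 4.
Then their neighbours: 5, 10.
Then next layer: 6, 7.
Then next layer: 1, 9.
Every vertex is now reached.

1, 2, 3, 4, 5, 6, 7, 8, 9, 10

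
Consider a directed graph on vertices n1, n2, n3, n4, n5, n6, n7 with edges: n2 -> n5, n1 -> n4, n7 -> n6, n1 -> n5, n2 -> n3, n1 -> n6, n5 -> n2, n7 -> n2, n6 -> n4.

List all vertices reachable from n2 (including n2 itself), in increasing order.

n2, n3, n5

Start at n2.
Its neighbours: n3, n5.
Nothing further is reachable.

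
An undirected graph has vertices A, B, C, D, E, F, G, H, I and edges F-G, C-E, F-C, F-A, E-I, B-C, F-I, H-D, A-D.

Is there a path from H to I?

Yes

Explore from H.
Distance 1: reach D.
Distance 2: reach A.
Distance 3: reach F.
Distance 4: reach C, G, I.
Found I.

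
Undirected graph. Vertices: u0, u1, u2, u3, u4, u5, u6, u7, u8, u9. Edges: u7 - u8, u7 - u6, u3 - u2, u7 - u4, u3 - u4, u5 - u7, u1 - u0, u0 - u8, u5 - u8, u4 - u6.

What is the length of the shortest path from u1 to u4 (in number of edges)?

Distance 0: u1.
Distance 1: u0.
Distance 2: u8.
Distance 3: u5, u7.
Distance 4: u4, u6 — contains u4.

4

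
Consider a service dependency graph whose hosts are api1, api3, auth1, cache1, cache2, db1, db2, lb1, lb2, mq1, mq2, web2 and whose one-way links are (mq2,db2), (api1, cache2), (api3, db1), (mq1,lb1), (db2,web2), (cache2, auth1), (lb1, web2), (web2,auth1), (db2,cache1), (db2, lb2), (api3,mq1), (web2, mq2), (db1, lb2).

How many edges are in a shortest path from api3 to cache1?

Distance 0: api3.
Distance 1: db1, mq1.
Distance 2: lb1, lb2.
Distance 3: web2.
Distance 4: auth1, mq2.
Distance 5: db2.
Distance 6: cache1 — contains cache1.

6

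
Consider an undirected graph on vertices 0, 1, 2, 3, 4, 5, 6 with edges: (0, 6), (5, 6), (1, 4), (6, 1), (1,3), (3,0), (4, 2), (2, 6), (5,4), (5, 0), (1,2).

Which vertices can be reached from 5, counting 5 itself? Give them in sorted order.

0, 1, 2, 3, 4, 5, 6

Start at 5.
Its neighbours: 0, 4, 6.
Then their neighbours: 1, 2, 3.
Every vertex is now reached.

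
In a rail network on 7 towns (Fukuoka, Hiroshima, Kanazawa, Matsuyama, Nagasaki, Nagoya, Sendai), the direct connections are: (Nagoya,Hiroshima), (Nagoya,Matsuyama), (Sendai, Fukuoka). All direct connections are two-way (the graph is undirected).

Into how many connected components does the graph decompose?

From Fukuoka: component {Fukuoka, Sendai}.
From Hiroshima: component {Hiroshima, Matsuyama, Nagoya}.
From Kanazawa: component {Kanazawa}.
From Nagasaki: component {Nagasaki}.
That's 4 components.

4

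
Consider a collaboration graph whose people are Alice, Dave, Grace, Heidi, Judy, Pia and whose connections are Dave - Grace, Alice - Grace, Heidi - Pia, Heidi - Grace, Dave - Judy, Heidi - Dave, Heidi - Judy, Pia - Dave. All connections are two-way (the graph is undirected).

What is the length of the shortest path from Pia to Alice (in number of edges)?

Distance 0: Pia.
Distance 1: Dave, Heidi.
Distance 2: Grace, Judy.
Distance 3: Alice — contains Alice.

3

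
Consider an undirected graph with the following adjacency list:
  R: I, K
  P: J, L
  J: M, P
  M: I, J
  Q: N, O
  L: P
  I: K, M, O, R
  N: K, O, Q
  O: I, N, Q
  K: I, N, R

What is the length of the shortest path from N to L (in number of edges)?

6

Distance 0: N.
Distance 1: K, O, Q.
Distance 2: I, R.
Distance 3: M.
Distance 4: J.
Distance 5: P.
Distance 6: L — contains L.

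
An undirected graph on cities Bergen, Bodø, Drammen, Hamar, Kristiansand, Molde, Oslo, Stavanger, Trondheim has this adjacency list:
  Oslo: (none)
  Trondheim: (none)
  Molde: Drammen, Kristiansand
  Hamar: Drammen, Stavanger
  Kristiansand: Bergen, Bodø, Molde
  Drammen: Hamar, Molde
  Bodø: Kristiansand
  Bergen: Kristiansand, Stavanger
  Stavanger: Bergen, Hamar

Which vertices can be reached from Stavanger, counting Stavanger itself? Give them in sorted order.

Start at Stavanger.
Its neighbours: Bergen, Hamar.
Then their neighbours: Drammen, Kristiansand.
Then next layer: Bodø, Molde.
Nothing further is reachable.

Bergen, Bodø, Drammen, Hamar, Kristiansand, Molde, Stavanger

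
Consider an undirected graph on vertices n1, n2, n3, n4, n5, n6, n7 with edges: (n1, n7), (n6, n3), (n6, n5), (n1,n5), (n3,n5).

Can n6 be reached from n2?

n2 has no edges, so nothing is reachable from it.

No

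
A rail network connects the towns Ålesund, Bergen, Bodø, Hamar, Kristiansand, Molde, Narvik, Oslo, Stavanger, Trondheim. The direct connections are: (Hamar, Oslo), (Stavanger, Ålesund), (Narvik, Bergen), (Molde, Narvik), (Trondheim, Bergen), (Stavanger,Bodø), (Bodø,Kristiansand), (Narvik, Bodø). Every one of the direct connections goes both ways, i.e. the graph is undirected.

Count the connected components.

From Ålesund: component {Ålesund, Bergen, Bodø, Kristiansand, Molde, Narvik, Stavanger, Trondheim}.
From Hamar: component {Hamar, Oslo}.
That's 2 components.

2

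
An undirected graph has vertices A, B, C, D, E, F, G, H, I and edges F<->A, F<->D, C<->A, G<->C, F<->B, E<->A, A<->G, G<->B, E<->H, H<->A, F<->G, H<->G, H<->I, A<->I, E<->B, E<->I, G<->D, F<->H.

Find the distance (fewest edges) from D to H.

2

Distance 0: D.
Distance 1: F, G.
Distance 2: A, B, C, H — contains H.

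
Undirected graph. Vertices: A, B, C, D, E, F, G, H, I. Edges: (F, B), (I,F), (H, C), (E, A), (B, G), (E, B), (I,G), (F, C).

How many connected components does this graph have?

From A: component {A, B, C, E, F, G, H, I}.
From D: component {D}.
That's 2 components.

2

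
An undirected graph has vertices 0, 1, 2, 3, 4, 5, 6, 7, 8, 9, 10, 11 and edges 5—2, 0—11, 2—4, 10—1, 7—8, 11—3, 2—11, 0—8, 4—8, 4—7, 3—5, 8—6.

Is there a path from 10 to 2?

No

Explore from 10.
Distance 1: reach 1.
The search is exhausted without reaching 2; it lies in a different component.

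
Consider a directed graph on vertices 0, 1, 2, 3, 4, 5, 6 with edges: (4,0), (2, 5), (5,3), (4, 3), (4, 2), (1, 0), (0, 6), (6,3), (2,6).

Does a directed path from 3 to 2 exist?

3 has no outgoing edges, so nothing is reachable from it.

No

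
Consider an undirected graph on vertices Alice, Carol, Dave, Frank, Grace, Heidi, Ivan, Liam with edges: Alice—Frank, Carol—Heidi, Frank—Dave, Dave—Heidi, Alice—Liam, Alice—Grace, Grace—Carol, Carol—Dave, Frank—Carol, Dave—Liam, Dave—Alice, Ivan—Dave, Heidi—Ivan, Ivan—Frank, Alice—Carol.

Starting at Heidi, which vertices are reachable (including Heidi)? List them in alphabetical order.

Alice, Carol, Dave, Frank, Grace, Heidi, Ivan, Liam

Start at Heidi.
Its neighbours: Carol, Dave, Ivan.
Then their neighbours: Alice, Frank, Grace, Liam.
Every vertex is now reached.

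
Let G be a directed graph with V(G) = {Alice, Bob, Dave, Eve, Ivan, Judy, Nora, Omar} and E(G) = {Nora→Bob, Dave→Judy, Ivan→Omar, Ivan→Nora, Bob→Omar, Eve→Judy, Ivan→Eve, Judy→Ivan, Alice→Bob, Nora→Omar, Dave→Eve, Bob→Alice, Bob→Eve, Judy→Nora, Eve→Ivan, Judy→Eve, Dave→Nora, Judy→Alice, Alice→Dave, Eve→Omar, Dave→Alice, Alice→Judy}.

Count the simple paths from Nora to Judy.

4

Nora→Bob→Alice→Dave→Eve→Judy
Nora→Bob→Alice→Dave→Judy
Nora→Bob→Alice→Judy
Nora→Bob→Eve→Judy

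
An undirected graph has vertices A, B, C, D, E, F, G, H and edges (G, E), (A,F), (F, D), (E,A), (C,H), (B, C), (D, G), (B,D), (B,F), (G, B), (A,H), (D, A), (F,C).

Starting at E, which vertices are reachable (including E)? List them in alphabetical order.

Start at E.
Its neighbours: A, G.
Then their neighbours: B, D, F, H.
Then next layer: C.
Every vertex is now reached.

A, B, C, D, E, F, G, H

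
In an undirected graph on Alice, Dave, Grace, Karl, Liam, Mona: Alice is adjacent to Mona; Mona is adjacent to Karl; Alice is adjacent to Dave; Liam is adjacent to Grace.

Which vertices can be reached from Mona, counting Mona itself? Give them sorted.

Start at Mona.
Its neighbours: Alice, Karl.
Then their neighbours: Dave.
Nothing further is reachable.

Alice, Dave, Karl, Mona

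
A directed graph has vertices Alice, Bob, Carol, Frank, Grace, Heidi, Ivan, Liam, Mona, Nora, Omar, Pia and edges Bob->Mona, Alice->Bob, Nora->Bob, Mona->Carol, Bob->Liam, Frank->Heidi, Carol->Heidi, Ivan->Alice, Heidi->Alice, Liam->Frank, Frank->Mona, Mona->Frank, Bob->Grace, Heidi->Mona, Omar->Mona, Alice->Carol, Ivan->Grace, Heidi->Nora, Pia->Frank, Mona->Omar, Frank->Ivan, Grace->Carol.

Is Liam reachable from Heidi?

Yes

Explore from Heidi.
Distance 1: reach Alice, Mona, Nora.
Distance 2: reach Bob, Carol, Frank, Omar.
Distance 3: reach Grace, Ivan, Liam.
Found Liam.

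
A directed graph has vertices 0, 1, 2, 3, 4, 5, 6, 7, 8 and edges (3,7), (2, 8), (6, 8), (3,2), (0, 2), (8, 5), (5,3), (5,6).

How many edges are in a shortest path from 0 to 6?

4

Distance 0: 0.
Distance 1: 2.
Distance 2: 8.
Distance 3: 5.
Distance 4: 3, 6 — contains 6.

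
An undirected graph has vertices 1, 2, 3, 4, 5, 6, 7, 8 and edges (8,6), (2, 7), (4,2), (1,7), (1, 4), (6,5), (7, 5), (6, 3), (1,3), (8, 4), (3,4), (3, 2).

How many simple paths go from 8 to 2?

18

8–4–1–3–2
8–4–1–3–6–5–7–2
8–4–1–7–2
8–4–1–7–5–6–3–2
8–4–2
8–4–3–1–7–2
8–4–3–2
8–4–3–6–5–7–2
... and 10 more.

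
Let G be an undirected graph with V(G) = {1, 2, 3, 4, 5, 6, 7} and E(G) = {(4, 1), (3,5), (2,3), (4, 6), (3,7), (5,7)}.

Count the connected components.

2

From 1: component {1, 4, 6}.
From 2: component {2, 3, 5, 7}.
That's 2 components.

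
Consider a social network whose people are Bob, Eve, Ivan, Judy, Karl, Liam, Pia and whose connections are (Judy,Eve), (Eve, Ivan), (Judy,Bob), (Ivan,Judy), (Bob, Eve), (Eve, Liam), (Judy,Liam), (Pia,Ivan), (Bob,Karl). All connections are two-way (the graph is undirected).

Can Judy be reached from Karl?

Yes

Explore from Karl.
Distance 1: reach Bob.
Distance 2: reach Eve, Judy.
Found Judy.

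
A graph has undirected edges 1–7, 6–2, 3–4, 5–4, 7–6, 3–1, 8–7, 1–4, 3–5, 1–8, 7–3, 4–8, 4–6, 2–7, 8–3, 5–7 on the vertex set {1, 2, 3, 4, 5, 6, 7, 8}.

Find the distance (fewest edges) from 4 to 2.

2

Distance 0: 4.
Distance 1: 1, 3, 5, 6, 8.
Distance 2: 2, 7 — contains 2.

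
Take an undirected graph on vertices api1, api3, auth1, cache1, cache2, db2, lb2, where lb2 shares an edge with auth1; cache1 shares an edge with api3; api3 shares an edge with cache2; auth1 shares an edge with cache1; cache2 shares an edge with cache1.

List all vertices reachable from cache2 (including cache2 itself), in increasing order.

Start at cache2.
Its neighbours: api3, cache1.
Then their neighbours: auth1.
Then next layer: lb2.
Nothing further is reachable.

api3, auth1, cache1, cache2, lb2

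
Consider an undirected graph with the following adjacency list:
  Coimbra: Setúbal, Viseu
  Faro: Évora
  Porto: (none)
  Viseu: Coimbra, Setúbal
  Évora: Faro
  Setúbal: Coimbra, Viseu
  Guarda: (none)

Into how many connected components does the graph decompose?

4

From Coimbra: component {Coimbra, Setúbal, Viseu}.
From Évora: component {Évora, Faro}.
From Guarda: component {Guarda}.
From Porto: component {Porto}.
That's 4 components.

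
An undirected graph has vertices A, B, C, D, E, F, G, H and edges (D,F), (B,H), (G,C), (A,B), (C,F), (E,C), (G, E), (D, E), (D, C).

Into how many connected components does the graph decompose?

2

From A: component {A, B, H}.
From C: component {C, D, E, F, G}.
That's 2 components.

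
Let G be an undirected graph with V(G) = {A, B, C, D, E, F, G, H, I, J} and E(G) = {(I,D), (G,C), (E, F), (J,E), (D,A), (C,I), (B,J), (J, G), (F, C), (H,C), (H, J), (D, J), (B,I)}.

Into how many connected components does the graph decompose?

From A: component {A, B, C, D, E, F, G, H, I, J}.
That's 1 component.

1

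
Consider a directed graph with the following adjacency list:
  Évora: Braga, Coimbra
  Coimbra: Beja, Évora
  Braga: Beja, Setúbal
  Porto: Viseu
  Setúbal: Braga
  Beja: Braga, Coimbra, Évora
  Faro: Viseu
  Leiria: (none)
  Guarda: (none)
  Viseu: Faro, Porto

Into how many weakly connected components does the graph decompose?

From Beja: component {Beja, Braga, Coimbra, Évora, Setúbal}.
From Faro: component {Faro, Porto, Viseu}.
From Guarda: component {Guarda}.
From Leiria: component {Leiria}.
That's 4 components.

4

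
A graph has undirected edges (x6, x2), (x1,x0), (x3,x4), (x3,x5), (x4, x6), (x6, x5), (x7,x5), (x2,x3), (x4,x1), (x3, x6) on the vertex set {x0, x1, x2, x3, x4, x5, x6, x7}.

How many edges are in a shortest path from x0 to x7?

Distance 0: x0.
Distance 1: x1.
Distance 2: x4.
Distance 3: x3, x6.
Distance 4: x2, x5.
Distance 5: x7 — contains x7.

5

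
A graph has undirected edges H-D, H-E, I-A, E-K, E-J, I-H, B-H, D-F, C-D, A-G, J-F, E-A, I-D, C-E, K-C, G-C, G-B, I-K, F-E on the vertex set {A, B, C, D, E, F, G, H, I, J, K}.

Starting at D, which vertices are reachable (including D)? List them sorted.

A, B, C, D, E, F, G, H, I, J, K

Start at D.
Its neighbours: C, F, H, I.
Then their neighbours: A, B, E, G, J, K.
Every vertex is now reached.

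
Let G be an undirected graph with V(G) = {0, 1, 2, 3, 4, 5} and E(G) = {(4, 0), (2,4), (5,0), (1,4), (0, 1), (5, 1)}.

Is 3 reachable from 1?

Explore from 1.
Distance 1: reach 0, 4, 5.
Distance 2: reach 2.
The search is exhausted without reaching 3; it lies in a different component.

No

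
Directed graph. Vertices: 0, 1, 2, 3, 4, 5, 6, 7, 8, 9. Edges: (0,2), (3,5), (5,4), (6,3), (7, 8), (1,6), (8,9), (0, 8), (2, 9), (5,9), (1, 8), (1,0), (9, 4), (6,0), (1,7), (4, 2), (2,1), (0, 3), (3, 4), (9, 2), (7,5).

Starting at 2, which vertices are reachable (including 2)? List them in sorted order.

Start at 2.
Its neighbours: 1, 9.
Then their neighbours: 0, 4, 6, 7, 8.
Then next layer: 3, 5.
Every vertex is now reached.

0, 1, 2, 3, 4, 5, 6, 7, 8, 9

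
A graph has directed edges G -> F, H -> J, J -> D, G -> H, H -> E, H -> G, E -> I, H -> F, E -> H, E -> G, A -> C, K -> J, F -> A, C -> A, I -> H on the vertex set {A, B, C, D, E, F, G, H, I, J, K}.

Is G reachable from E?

Explore from E.
Distance 1: reach G, H, I.
Found G.

Yes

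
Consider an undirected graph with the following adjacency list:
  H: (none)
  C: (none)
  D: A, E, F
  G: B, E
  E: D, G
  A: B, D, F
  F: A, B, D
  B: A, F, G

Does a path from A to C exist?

Explore from A.
Distance 1: reach B, D, F.
Distance 2: reach E, G.
The search is exhausted without reaching C; it lies in a different component.

No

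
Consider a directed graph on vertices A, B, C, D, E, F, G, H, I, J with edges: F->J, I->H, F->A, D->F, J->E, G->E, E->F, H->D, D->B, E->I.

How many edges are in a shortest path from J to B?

5

Distance 0: J.
Distance 1: E.
Distance 2: F, I.
Distance 3: A, H.
Distance 4: D.
Distance 5: B — contains B.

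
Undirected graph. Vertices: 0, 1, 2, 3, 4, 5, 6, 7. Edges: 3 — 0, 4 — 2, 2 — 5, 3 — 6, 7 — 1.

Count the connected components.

From 0: component {0, 3, 6}.
From 1: component {1, 7}.
From 2: component {2, 4, 5}.
That's 3 components.

3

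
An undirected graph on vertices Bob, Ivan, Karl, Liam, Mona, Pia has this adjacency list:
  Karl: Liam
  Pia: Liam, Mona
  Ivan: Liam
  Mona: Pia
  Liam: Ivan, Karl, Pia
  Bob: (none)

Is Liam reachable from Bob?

Bob has no edges, so nothing is reachable from it.

No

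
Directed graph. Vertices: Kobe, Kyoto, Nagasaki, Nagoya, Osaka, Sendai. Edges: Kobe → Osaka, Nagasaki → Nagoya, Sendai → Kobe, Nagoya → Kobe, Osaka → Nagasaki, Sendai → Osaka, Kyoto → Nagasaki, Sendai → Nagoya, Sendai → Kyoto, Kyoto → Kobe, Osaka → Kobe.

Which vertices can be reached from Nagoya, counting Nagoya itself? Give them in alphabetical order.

Kobe, Nagasaki, Nagoya, Osaka

Start at Nagoya.
Its neighbours: Kobe.
Then their neighbours: Osaka.
Then next layer: Nagasaki.
Nothing further is reachable.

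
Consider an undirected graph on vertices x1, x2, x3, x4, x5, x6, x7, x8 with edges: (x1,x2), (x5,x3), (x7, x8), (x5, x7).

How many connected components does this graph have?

4

From x1: component {x1, x2}.
From x3: component {x3, x5, x7, x8}.
From x4: component {x4}.
From x6: component {x6}.
That's 4 components.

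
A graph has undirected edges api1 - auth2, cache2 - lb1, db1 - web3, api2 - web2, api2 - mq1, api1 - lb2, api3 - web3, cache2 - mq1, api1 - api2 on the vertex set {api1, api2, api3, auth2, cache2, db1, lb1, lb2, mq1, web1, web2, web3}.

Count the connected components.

From api1: component {api1, api2, auth2, cache2, lb1, lb2, mq1, web2}.
From api3: component {api3, db1, web3}.
From web1: component {web1}.
That's 3 components.

3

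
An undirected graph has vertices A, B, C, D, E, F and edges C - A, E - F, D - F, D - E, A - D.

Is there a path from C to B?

Explore from C.
Distance 1: reach A.
Distance 2: reach D.
Distance 3: reach E, F.
The search is exhausted without reaching B; it lies in a different component.

No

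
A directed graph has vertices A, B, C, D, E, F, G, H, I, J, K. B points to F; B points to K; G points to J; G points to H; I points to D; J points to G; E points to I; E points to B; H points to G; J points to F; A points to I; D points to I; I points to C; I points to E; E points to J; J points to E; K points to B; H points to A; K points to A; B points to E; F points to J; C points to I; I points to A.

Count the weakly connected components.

1

From A: component {A, B, C, D, E, F, G, H, I, J, K}.
That's 1 component.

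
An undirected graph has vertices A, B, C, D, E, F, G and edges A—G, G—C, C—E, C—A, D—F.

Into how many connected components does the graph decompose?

3

From A: component {A, C, E, G}.
From B: component {B}.
From D: component {D, F}.
That's 3 components.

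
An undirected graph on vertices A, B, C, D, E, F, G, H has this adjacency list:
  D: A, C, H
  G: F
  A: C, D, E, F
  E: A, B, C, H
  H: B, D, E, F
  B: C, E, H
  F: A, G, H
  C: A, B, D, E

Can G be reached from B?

Explore from B.
Distance 1: reach C, E, H.
Distance 2: reach A, D, F.
Distance 3: reach G.
Found G.

Yes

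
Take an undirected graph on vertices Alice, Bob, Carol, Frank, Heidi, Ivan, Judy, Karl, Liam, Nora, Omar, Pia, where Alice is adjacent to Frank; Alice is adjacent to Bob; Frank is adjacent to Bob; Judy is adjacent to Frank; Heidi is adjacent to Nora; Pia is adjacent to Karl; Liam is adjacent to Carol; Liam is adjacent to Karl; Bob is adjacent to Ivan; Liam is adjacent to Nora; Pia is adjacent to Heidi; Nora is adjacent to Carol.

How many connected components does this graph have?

From Alice: component {Alice, Bob, Frank, Ivan, Judy}.
From Carol: component {Carol, Heidi, Karl, Liam, Nora, Pia}.
From Omar: component {Omar}.
That's 3 components.

3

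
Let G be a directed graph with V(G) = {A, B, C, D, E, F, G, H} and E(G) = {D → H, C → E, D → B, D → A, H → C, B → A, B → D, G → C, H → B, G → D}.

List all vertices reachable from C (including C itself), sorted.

C, E

Start at C.
Its neighbours: E.
Nothing further is reachable.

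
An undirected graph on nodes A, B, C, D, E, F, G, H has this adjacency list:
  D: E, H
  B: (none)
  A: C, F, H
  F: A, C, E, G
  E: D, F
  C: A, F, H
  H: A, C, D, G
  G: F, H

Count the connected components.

From A: component {A, C, D, E, F, G, H}.
From B: component {B}.
That's 2 components.

2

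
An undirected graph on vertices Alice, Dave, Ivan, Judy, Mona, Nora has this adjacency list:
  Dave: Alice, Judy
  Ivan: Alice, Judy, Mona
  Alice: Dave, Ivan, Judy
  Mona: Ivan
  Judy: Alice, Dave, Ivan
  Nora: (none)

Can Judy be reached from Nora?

No

Nora has no edges, so nothing is reachable from it.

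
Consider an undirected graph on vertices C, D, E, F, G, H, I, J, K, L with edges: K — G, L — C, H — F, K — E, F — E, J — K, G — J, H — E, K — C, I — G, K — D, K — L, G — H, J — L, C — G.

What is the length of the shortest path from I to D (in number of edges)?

Distance 0: I.
Distance 1: G.
Distance 2: C, H, J, K.
Distance 3: D, E, F, L — contains D.

3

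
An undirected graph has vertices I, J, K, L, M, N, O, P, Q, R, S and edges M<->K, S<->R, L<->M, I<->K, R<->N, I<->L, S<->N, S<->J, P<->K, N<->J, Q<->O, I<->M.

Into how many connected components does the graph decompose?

From I: component {I, K, L, M, P}.
From J: component {J, N, R, S}.
From O: component {O, Q}.
That's 3 components.

3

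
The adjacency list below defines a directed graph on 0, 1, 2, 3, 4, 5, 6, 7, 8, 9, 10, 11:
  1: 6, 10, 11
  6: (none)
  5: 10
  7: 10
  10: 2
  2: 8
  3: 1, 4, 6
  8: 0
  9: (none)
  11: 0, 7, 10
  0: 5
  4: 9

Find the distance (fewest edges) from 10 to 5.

4

Distance 0: 10.
Distance 1: 2.
Distance 2: 8.
Distance 3: 0.
Distance 4: 5 — contains 5.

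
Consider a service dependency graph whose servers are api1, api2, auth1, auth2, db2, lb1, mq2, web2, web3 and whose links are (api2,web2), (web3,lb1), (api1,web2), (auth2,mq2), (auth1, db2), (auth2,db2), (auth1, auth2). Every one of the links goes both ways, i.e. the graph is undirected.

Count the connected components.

3

From api1: component {api1, api2, web2}.
From auth1: component {auth1, auth2, db2, mq2}.
From lb1: component {lb1, web3}.
That's 3 components.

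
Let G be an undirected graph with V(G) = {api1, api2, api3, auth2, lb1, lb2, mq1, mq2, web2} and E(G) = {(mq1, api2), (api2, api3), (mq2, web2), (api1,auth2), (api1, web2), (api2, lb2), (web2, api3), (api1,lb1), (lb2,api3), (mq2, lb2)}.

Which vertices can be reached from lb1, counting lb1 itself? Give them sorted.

Start at lb1.
Its neighbours: api1.
Then their neighbours: auth2, web2.
Then next layer: api3, mq2.
Then next layer: api2, lb2.
Then next layer: mq1.
Every vertex is now reached.

api1, api2, api3, auth2, lb1, lb2, mq1, mq2, web2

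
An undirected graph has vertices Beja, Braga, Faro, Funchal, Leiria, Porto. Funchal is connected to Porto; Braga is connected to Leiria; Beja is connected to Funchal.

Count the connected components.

From Beja: component {Beja, Funchal, Porto}.
From Braga: component {Braga, Leiria}.
From Faro: component {Faro}.
That's 3 components.

3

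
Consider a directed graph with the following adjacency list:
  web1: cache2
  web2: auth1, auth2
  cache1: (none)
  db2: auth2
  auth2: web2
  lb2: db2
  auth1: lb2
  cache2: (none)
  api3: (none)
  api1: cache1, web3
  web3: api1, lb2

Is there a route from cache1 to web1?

No

cache1 has no outgoing edges, so nothing is reachable from it.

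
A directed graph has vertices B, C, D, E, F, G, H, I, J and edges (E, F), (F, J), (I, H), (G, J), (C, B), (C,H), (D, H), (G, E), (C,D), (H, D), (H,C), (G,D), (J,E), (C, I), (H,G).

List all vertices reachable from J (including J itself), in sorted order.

Start at J.
Its neighbours: E.
Then their neighbours: F.
Nothing further is reachable.

E, F, J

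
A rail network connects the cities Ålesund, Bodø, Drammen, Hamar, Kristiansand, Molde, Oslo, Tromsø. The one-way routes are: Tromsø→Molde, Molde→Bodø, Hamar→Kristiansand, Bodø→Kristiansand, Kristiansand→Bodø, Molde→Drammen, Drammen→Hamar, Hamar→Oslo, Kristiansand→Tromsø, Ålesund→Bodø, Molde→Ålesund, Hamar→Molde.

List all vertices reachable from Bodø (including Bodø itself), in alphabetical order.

Start at Bodø.
Its neighbours: Kristiansand.
Then their neighbours: Tromsø.
Then next layer: Molde.
Then next layer: Ålesund, Drammen.
Then next layer: Hamar.
Then next layer: Oslo.
Every vertex is now reached.

Ålesund, Bodø, Drammen, Hamar, Kristiansand, Molde, Oslo, Tromsø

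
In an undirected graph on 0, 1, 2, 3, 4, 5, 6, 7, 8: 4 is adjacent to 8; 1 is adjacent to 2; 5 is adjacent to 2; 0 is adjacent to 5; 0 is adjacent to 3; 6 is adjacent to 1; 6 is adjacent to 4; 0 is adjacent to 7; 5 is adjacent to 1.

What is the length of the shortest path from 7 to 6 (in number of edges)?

4

Distance 0: 7.
Distance 1: 0.
Distance 2: 3, 5.
Distance 3: 1, 2.
Distance 4: 6 — contains 6.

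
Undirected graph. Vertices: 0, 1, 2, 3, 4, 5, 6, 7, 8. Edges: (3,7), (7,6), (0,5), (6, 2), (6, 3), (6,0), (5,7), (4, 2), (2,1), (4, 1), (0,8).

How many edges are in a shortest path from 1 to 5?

4

Distance 0: 1.
Distance 1: 2, 4.
Distance 2: 6.
Distance 3: 0, 3, 7.
Distance 4: 5, 8 — contains 5.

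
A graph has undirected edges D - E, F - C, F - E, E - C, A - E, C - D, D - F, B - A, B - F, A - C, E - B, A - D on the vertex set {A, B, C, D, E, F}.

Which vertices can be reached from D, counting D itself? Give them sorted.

Start at D.
Its neighbours: A, C, E, F.
Then their neighbours: B.
Every vertex is now reached.

A, B, C, D, E, F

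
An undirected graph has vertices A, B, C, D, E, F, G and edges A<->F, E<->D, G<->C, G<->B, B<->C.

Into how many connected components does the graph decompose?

3

From A: component {A, F}.
From B: component {B, C, G}.
From D: component {D, E}.
That's 3 components.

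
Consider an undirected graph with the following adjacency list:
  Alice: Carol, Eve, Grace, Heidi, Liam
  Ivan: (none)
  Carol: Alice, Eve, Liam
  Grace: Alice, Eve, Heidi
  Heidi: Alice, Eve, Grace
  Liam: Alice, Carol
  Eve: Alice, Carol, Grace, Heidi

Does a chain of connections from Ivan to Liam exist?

No

Ivan has no edges, so nothing is reachable from it.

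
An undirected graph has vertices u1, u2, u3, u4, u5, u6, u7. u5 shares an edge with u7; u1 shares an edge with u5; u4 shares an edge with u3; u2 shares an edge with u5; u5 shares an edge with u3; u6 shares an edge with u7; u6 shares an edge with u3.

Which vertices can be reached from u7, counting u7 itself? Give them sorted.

Start at u7.
Its neighbours: u5, u6.
Then their neighbours: u1, u2, u3.
Then next layer: u4.
Every vertex is now reached.

u1, u2, u3, u4, u5, u6, u7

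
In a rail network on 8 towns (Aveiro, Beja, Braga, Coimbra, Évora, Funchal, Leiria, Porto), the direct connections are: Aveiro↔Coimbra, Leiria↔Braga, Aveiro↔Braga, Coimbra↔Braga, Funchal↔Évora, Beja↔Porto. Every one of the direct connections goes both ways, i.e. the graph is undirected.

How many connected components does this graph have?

3

From Aveiro: component {Aveiro, Braga, Coimbra, Leiria}.
From Beja: component {Beja, Porto}.
From Évora: component {Évora, Funchal}.
That's 3 components.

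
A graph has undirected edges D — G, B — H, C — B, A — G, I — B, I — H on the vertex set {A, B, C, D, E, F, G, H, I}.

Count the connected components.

4

From A: component {A, D, G}.
From B: component {B, C, H, I}.
From E: component {E}.
From F: component {F}.
That's 4 components.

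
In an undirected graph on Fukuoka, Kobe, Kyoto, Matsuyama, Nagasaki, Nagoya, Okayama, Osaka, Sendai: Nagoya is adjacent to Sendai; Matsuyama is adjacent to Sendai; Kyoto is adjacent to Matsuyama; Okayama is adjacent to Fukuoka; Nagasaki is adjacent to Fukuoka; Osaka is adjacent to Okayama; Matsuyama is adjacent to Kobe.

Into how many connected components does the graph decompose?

From Fukuoka: component {Fukuoka, Nagasaki, Okayama, Osaka}.
From Kobe: component {Kobe, Kyoto, Matsuyama, Nagoya, Sendai}.
That's 2 components.

2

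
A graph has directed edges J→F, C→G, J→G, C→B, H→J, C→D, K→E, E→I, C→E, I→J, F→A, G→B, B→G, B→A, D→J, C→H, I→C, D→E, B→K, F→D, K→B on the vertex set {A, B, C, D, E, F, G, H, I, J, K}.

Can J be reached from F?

Explore from F.
Distance 1: reach A, D.
Distance 2: reach E, J.
Found J.

Yes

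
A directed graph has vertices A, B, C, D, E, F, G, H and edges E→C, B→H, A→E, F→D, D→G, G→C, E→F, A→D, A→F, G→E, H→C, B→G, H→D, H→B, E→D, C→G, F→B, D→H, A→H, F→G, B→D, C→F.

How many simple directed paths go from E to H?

8

E→C→F→B→D→H
E→C→F→B→H
E→C→F→D→H
E→D→G→C→F→B→H
E→D→H
E→F→B→D→H
E→F→B→H
E→F→D→H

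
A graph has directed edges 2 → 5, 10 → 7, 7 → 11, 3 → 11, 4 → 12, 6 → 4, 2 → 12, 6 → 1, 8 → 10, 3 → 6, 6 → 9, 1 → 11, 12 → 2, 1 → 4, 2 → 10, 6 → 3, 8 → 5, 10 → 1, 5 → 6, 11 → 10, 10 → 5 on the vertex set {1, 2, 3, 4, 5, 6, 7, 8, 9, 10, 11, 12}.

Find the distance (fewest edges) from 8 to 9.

3

Distance 0: 8.
Distance 1: 5, 10.
Distance 2: 1, 6, 7.
Distance 3: 3, 4, 9, 11 — contains 9.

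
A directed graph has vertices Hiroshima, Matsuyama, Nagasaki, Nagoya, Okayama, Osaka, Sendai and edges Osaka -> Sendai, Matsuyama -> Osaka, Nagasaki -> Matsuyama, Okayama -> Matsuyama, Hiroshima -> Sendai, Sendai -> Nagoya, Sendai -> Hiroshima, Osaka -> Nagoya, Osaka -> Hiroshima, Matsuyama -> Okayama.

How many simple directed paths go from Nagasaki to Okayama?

Nagasaki→Matsuyama→Okayama

1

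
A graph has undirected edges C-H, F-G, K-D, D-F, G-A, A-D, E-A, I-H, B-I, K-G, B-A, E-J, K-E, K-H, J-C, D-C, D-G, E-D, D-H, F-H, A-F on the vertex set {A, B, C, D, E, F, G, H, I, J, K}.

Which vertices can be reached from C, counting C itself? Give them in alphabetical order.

Start at C.
Its neighbours: D, H, J.
Then their neighbours: A, E, F, G, I, K.
Then next layer: B.
Every vertex is now reached.

A, B, C, D, E, F, G, H, I, J, K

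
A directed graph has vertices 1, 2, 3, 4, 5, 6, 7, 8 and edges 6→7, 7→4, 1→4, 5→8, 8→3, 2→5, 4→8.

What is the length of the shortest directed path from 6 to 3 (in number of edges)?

Distance 0: 6.
Distance 1: 7.
Distance 2: 4.
Distance 3: 8.
Distance 4: 3 — contains 3.

4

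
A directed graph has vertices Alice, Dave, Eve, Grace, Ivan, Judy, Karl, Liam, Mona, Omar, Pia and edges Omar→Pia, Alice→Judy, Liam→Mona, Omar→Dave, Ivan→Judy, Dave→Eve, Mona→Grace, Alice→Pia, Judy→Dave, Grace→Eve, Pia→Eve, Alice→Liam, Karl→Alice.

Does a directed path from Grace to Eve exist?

Yes

Explore from Grace.
Distance 1: reach Eve.
Found Eve.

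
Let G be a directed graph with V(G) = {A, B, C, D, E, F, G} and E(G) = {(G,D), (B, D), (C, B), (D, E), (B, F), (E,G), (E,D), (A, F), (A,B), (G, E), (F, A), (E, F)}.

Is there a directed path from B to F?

Explore from B.
Distance 1: reach D, F.
Found F.

Yes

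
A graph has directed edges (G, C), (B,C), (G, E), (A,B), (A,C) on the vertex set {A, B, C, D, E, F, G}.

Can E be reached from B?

Explore from B.
Distance 1: reach C.
The search from B is exhausted; no directed path reaches E.

No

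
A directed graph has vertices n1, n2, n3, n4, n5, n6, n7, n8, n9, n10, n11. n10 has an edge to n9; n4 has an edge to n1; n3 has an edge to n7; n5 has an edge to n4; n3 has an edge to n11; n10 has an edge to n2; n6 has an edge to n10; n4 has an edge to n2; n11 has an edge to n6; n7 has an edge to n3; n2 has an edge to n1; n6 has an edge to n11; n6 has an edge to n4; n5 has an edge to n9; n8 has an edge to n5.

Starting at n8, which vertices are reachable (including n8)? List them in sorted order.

Start at n8.
Its neighbours: n5.
Then their neighbours: n4, n9.
Then next layer: n1, n2.
Nothing further is reachable.

n1, n2, n4, n5, n8, n9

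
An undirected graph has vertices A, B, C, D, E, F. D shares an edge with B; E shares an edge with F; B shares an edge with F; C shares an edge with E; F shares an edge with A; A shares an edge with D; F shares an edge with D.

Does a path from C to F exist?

Explore from C.
Distance 1: reach E.
Distance 2: reach F.
Found F.

Yes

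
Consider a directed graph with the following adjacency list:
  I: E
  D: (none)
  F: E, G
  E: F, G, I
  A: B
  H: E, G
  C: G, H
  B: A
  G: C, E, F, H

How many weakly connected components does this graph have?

From A: component {A, B}.
From C: component {C, E, F, G, H, I}.
From D: component {D}.
That's 3 components.

3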